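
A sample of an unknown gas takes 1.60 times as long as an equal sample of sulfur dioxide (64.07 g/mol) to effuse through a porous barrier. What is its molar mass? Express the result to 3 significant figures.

Since effusion rate ∝ 1/√M, t_X/t_SO₂ = √(M_X/M_SO₂).
1.60 = √(M_X/64.07)
M_X = 64.07 × 1.60² = 64.07 × 2.560 = 164 g/mol

164 g/mol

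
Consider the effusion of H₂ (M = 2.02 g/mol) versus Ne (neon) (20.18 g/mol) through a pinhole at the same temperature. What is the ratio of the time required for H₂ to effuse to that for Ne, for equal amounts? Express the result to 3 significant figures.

0.316

Graham's law gives t_H₂/t_Ne = √(M_H₂/M_Ne) = √(2.02/20.18) = √0.1001 = 0.316.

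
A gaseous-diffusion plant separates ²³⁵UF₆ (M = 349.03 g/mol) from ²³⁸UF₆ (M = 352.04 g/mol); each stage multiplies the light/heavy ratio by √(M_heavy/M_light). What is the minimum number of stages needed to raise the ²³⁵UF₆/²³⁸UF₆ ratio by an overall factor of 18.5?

680

Single-stage factor α = √(352.04/349.03), so ln α = ½ ln(1.00862) = 0.004293.
Need α^N ≥ 18.5 ⇒ N ≥ ln(18.5) / ln α = 2.918 / 0.004293 = 679.58.
Minimum whole number of stages: N = 680.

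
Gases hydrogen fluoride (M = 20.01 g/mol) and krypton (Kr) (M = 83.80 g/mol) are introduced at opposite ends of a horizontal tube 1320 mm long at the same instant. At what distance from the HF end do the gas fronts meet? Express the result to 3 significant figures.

Graham's law gives d_HF/d_Kr = rate_HF/rate_Kr = √(M_Kr/M_HF) = √(83.80/20.01) = 2.046.
With d_HF + d_Kr = 1320 mm, d_Kr = 1320/(1 + 2.046) = 433.3 mm.
d_HF = 1320 − 433.3 = 887 mm.

887 mm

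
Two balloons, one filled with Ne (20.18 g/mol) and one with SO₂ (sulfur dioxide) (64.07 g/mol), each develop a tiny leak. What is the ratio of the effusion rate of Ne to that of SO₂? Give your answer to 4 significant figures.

Since effusion rate ∝ 1/√M, rate_Ne/rate_SO₂ = √(M_SO₂/M_Ne) = √(64.07/20.18) = √3.175 = 1.782.

1.782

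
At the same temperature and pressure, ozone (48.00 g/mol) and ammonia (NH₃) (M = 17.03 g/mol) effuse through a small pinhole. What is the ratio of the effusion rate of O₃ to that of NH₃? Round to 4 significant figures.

0.5956

Using Graham's law: rate_O₃/rate_NH₃ = √(M_NH₃/M_O₃) = √(17.03/48.00) = √0.3548 = 0.5956.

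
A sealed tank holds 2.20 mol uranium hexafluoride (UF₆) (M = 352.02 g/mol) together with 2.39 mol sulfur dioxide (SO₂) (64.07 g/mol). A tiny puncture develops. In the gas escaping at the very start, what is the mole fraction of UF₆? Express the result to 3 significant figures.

The effusion rate of species i is ∝ p_i/√M_i ∝ n_i/√M_i.
Mole fraction of UF₆ in the effusate = (n_UF₆/√M_UF₆) / (n_UF₆/√M_UF₆ + n_SO₂/√M_SO₂)
= (2.20/√352.02) / (2.20/√352.02 + 2.39/√64.07) = 0.1173/(0.1173 + 0.2986) = 0.282.

0.282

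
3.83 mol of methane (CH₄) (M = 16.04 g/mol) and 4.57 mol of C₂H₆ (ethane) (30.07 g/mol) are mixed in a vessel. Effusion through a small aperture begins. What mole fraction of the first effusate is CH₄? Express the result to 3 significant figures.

0.534

Each component's effusion rate ∝ (its partial pressure)·(1/√M) ∝ n_i/√M_i.
x_CH₄(eff) = (n_CH₄/√M_CH₄) / (n_CH₄/√M_CH₄ + n_C₂H₆/√M_C₂H₆)
= (3.83/√16.04) / (3.83/√16.04 + 4.57/√30.07) = 0.9563/(0.9563 + 0.8334) = 0.534.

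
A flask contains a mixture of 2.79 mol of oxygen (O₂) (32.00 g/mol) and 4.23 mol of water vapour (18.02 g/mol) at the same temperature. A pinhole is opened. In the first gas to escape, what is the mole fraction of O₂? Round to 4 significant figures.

0.3311

The effusion rate of species i is ∝ p_i/√M_i ∝ n_i/√M_i.
So x_O₂ in the escaping gas = (n_O₂/√M_O₂) / Σ(n_i/√M_i)
= (2.79/√32.00) / (2.79/√32.00 + 4.23/√18.02) = 0.4932/(0.4932 + 0.9965) = 0.3311.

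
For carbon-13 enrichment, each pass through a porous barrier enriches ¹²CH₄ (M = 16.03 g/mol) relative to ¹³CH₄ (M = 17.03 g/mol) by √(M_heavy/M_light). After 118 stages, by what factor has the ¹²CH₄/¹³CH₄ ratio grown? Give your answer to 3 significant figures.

After 118 stages the ratio has grown by (√(17.03/16.03))^118 = (17.03/16.03)^(118/2).
= 1.06238^59 = 35.5.

35.5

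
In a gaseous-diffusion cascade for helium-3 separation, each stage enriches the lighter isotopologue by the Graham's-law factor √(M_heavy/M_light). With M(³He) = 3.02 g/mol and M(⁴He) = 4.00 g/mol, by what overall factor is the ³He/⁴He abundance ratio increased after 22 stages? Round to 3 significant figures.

22.0

After 22 stages the ratio has grown by (√(4.00/3.02))^22 = (4.00/3.02)^(22/2).
= 1.32450^11 = 22.0.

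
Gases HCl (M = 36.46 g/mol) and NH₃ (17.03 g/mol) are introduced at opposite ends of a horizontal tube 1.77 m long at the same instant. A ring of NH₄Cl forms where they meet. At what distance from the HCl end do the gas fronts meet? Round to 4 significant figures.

Graham's law gives d_HCl/d_NH₃ = rate_HCl/rate_NH₃ = √(M_NH₃/M_HCl) = √(17.03/36.46) = 0.6834.
With d_HCl + d_NH₃ = 1.77 m, d_NH₃ = 1.77/(1 + 0.6834) = 1.051 m.
d_HCl = 1.77 − 1.051 = 0.7186 m.

0.7186 m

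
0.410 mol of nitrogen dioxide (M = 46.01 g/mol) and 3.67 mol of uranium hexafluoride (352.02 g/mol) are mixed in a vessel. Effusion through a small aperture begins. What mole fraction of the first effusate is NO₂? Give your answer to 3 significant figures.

0.236

Each component's effusion rate ∝ (its partial pressure)·(1/√M) ∝ n_i/√M_i.
So x_NO₂ in the escaping gas = (n_NO₂/√M_NO₂) / Σ(n_i/√M_i)
= (0.410/√46.01) / (0.410/√46.01 + 3.67/√352.02) = 0.06044/(0.06044 + 0.1956) = 0.236.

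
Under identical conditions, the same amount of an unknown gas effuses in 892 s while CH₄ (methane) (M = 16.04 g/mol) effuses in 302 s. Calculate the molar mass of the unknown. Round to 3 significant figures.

140 g/mol

Using Graham's law: t_X/t_CH₄ = √(M_X/M_CH₄).
892/302 = 2.954 = √(M_X/16.04)
M_X = 16.04 × 2.954² = 16.04 × 8.724 = 140 g/mol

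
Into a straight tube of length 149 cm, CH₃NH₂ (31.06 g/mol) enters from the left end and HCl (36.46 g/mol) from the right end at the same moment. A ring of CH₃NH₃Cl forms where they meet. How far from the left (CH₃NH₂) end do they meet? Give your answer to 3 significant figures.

77.5 cm

In equal time, each gas travels a distance ∝ its rate ∝ 1/√M, so d_CH₃NH₂/d_HCl = √(M_HCl/M_CH₃NH₂) = √(36.46/31.06) = 1.083.
With d_CH₃NH₂ + d_HCl = 149 cm, d_HCl = 149/(1 + 1.083) = 71.52 cm.
d_CH₃NH₂ = 149 − 71.52 = 77.5 cm.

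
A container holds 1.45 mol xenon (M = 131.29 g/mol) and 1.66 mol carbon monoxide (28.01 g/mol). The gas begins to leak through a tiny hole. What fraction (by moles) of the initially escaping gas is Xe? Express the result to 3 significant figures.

The effusion rate of species i is ∝ p_i/√M_i ∝ n_i/√M_i.
Mole fraction of Xe in the effusate = (n_Xe/√M_Xe) / (n_Xe/√M_Xe + n_CO/√M_CO)
= (1.45/√131.29) / (1.45/√131.29 + 1.66/√28.01) = 0.1265/(0.1265 + 0.3137) = 0.287.

0.287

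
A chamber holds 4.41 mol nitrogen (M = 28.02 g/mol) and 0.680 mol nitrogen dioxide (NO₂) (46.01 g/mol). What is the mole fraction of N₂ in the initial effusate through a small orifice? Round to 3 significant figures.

The effusion rate of species i is ∝ p_i/√M_i ∝ n_i/√M_i.
x_N₂(eff) = (n_N₂/√M_N₂) / (n_N₂/√M_N₂ + n_NO₂/√M_NO₂)
= (4.41/√28.02) / (4.41/√28.02 + 0.680/√46.01) = 0.8331/(0.8331 + 0.1002) = 0.893.

0.893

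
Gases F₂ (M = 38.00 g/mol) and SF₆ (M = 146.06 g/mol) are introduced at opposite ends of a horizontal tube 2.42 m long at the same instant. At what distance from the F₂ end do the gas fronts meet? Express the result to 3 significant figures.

In equal time, each gas travels a distance ∝ its rate ∝ 1/√M, so d_F₂/d_SF₆ = √(M_SF₆/M_F₂) = √(146.06/38.00) = 1.961.
With d_F₂ + d_SF₆ = 2.42 m, d_SF₆ = 2.42/(1 + 1.961) = 0.8174 m.
d_F₂ = 2.42 − 0.8174 = 1.60 m.

1.60 m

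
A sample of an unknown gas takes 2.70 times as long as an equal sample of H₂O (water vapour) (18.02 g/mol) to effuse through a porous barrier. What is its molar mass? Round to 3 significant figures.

Using Graham's law: t_X/t_H₂O = √(M_X/M_H₂O).
2.70 = √(M_X/18.02)
M_X = 18.02 × 2.70² = 18.02 × 7.290 = 131 g/mol

131 g/mol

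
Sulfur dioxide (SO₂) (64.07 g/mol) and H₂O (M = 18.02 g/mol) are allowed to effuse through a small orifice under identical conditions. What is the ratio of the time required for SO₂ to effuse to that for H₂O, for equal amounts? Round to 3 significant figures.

1.89

From Graham's law, t_SO₂/t_H₂O = √(M_SO₂/M_H₂O) = √(64.07/18.02) = √3.555 = 1.89.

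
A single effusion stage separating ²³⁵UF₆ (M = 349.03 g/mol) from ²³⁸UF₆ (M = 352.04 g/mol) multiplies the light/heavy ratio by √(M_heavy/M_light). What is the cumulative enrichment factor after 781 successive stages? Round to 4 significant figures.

After 781 stages the ratio has grown by (√(352.04/349.03))^781 = (352.04/349.03)^(781/2).
= 1.00862^(781/2) = 28.59.

28.59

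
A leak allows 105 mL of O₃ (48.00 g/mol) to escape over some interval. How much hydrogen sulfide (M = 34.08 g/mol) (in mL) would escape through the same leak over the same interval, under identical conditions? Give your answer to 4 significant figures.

124.6 mL

By Graham's law, rate_H₂S/rate_O₃ = √(M_O₃/M_H₂S) = √(48.00/34.08) = √1.408 = 1.187.
So the volume for H₂S is 105 × 1.187 = 124.6 mL.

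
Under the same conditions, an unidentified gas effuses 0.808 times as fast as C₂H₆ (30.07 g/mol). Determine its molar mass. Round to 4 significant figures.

Graham's law gives rate_X/rate_C₂H₆ = √(M_C₂H₆/M_X).
0.808 = √(30.07/M_X)
M_X = 30.07 / 0.808² = 30.07 / 0.6529 = 46.06 g/mol

46.06 g/mol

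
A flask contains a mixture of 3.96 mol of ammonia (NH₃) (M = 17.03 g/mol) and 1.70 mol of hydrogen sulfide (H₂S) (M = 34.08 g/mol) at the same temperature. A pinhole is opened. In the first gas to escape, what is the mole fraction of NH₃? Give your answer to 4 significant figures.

Rate_i ∝ x_i/√M_i (Graham's law weighted by mole fraction), so the effusate composition follows n_i/√M_i.
Mole fraction of NH₃ in the effusate = (n_NH₃/√M_NH₃) / (n_NH₃/√M_NH₃ + n_H₂S/√M_H₂S)
= (3.96/√17.03) / (3.96/√17.03 + 1.70/√34.08) = 0.9596/(0.9596 + 0.2912) = 0.7672.

0.7672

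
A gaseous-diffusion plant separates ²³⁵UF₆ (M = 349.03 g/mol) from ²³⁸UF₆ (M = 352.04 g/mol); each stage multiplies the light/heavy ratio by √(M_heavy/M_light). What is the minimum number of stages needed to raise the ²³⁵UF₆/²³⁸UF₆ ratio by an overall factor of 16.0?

646

Per stage α = (352.04/349.03)^(1/2) = 1.00862^0.5, giving ln α = 0.004293.
Need α^N ≥ 16.0 ⇒ N ≥ ln(16.0) / ln α = 2.773 / 0.004293 = 645.77.
So at least 646 stages are needed.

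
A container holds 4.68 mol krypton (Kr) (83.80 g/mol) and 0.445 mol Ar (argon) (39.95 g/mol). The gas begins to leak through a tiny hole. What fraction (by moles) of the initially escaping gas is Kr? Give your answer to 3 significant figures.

The effusion rate of species i is ∝ p_i/√M_i ∝ n_i/√M_i.
x_Kr(eff) = (n_Kr/√M_Kr) / (n_Kr/√M_Kr + n_Ar/√M_Ar)
= (4.68/√83.80) / (4.68/√83.80 + 0.445/√39.95) = 0.5112/(0.5112 + 0.07040) = 0.879.

0.879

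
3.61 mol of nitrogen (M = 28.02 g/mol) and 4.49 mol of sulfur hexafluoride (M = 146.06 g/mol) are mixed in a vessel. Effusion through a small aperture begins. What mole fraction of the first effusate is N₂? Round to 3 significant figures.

The effusion rate of species i is ∝ p_i/√M_i ∝ n_i/√M_i.
Mole fraction of N₂ in the effusate = (n_N₂/√M_N₂) / (n_N₂/√M_N₂ + n_SF₆/√M_SF₆)
= (3.61/√28.02) / (3.61/√28.02 + 4.49/√146.06) = 0.6820/(0.6820 + 0.3715) = 0.647.

0.647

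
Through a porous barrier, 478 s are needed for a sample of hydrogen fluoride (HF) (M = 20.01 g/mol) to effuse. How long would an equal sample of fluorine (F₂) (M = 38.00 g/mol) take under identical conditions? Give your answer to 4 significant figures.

Graham's law gives t_F₂/t_HF = √(M_F₂/M_HF) = √(38.00/20.01) = √1.899 = 1.378.
So the time for F₂ is 478 × 1.378 = 658.7 s.

658.7 s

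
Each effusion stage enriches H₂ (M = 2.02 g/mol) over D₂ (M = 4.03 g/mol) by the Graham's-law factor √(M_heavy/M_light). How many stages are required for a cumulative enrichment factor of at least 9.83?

With α = √(4.03/2.02) per stage, ln α = ½ ln(1.99505) = 0.3453.
Need α^N ≥ 9.83 ⇒ N ≥ ln(9.83) / ln α = 2.285 / 0.3453 = 6.62.
So at least 7 stages are needed.

7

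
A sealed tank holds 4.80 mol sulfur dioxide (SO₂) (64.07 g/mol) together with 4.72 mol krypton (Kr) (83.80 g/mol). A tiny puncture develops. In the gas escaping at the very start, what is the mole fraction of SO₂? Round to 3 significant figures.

Each component's effusion rate ∝ (its partial pressure)·(1/√M) ∝ n_i/√M_i.
Mole fraction of SO₂ in the effusate = (n_SO₂/√M_SO₂) / (n_SO₂/√M_SO₂ + n_Kr/√M_Kr)
= (4.80/√64.07) / (4.80/√64.07 + 4.72/√83.80) = 0.5997/(0.5997 + 0.5156) = 0.538.

0.538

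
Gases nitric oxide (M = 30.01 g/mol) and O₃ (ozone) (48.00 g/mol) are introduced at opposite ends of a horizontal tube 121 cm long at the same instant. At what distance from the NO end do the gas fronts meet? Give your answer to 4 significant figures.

Graham's law gives d_NO/d_O₃ = rate_NO/rate_O₃ = √(M_O₃/M_NO) = √(48.00/30.01) = 1.265.
With d_NO + d_O₃ = 121 cm, d_O₃ = 121/(1 + 1.265) = 53.43 cm.
d_NO = 121 − 53.43 = 67.57 cm.

67.57 cm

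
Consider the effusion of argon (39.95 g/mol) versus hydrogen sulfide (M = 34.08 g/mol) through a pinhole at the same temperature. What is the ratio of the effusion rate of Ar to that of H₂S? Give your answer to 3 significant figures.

0.924

From Graham's law, rate_Ar/rate_H₂S = √(M_H₂S/M_Ar) = √(34.08/39.95) = √0.8531 = 0.924.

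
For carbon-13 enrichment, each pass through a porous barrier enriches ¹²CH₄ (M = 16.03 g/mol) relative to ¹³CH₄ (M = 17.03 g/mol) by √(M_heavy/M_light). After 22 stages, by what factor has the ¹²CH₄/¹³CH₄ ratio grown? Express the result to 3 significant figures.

After 22 stages the ratio has grown by (√(17.03/16.03))^22 = (17.03/16.03)^(22/2).
= 1.06238^11 = 1.95.

1.95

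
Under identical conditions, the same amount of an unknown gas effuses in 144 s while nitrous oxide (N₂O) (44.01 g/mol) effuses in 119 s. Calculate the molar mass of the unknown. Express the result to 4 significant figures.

By Graham's law, t_X/t_N₂O = √(M_X/M_N₂O).
144/119 = 1.210 = √(M_X/44.01)
M_X = 44.01 × 1.210² = 44.01 × 1.464 = 64.44 g/mol

64.44 g/mol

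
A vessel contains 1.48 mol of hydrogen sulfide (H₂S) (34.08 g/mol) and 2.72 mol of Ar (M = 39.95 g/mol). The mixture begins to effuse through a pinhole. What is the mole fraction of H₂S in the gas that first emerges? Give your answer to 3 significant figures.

The effusion rate of species i is ∝ p_i/√M_i ∝ n_i/√M_i.
x_H₂S(eff) = (n_H₂S/√M_H₂S) / (n_H₂S/√M_H₂S + n_Ar/√M_Ar)
= (1.48/√34.08) / (1.48/√34.08 + 2.72/√39.95) = 0.2535/(0.2535 + 0.4303) = 0.371.

0.371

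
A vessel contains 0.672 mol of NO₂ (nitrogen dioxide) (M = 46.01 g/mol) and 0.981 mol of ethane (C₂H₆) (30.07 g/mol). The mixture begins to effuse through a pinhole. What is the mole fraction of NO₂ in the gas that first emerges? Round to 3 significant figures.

0.356

The effusion rate of species i is ∝ p_i/√M_i ∝ n_i/√M_i.
Mole fraction of NO₂ in the effusate = (n_NO₂/√M_NO₂) / (n_NO₂/√M_NO₂ + n_C₂H₆/√M_C₂H₆)
= (0.672/√46.01) / (0.672/√46.01 + 0.981/√30.07) = 0.09907/(0.09907 + 0.1789) = 0.356.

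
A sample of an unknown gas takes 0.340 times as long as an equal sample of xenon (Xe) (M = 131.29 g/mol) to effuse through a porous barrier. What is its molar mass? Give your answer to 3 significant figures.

Graham's law gives t_X/t_Xe = √(M_X/M_Xe).
0.340 = √(M_X/131.29)
M_X = 131.29 × 0.340² = 131.29 × 0.1156 = 15.2 g/mol

15.2 g/mol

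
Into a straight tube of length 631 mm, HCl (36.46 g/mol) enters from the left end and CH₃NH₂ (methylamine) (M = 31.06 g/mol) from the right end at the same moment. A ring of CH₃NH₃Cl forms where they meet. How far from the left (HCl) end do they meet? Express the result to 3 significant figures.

303 mm

The fronts meet when d_HCl + d_CH₃NH₂ = L with d_HCl/d_CH₃NH₂ = √(M_CH₃NH₂/M_HCl) (Graham's law). Here √(M_CH₃NH₂/M_HCl) = √(31.06/36.46) = 0.9230.
With d_HCl + d_CH₃NH₂ = 631 mm, d_CH₃NH₂ = 631/(1 + 0.9230) = 328.1 mm.
d_HCl = 631 − 328.1 = 303 mm.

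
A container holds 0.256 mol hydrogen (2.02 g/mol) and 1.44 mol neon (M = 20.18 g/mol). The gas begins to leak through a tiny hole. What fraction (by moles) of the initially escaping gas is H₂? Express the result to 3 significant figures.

0.360

Effusion rate of each component ∝ n_i/√M_i (partial pressure × 1/√M).
Mole fraction of H₂ in the effusate = (n_H₂/√M_H₂) / (n_H₂/√M_H₂ + n_Ne/√M_Ne)
= (0.256/√2.02) / (0.256/√2.02 + 1.44/√20.18) = 0.1801/(0.1801 + 0.3206) = 0.360.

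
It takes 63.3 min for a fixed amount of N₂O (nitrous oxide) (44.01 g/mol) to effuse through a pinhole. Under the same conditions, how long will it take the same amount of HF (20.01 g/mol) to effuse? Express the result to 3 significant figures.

From Graham's law, t_HF/t_N₂O = √(M_HF/M_N₂O) = √(20.01/44.01) = √0.4547 = 0.6743.
So the time for HF is 63.3 × 0.6743 = 42.7 min.

42.7 min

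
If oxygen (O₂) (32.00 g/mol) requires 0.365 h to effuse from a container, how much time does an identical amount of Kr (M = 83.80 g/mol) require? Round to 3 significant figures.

0.591 h

From Graham's law, t_Kr/t_O₂ = √(M_Kr/M_O₂) = √(83.80/32.00) = √2.619 = 1.618.
So the time for Kr is 0.365 × 1.618 = 0.591 h.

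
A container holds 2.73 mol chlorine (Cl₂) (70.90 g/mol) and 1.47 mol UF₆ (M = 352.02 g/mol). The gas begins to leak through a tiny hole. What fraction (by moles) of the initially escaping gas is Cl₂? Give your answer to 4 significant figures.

Each component's effusion rate ∝ (its partial pressure)·(1/√M) ∝ n_i/√M_i.
Mole fraction of Cl₂ in the effusate = (n_Cl₂/√M_Cl₂) / (n_Cl₂/√M_Cl₂ + n_UF₆/√M_UF₆)
= (2.73/√70.90) / (2.73/√70.90 + 1.47/√352.02) = 0.3242/(0.3242 + 0.07835) = 0.8054.

0.8054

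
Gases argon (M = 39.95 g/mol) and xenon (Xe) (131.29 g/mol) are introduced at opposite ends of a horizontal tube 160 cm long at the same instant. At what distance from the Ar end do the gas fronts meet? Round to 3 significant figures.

103 cm

The fronts meet when d_Ar + d_Xe = L with d_Ar/d_Xe = √(M_Xe/M_Ar) (Graham's law). Here √(M_Xe/M_Ar) = √(131.29/39.95) = 1.813.
With d_Ar + d_Xe = 160 cm, d_Xe = 160/(1 + 1.813) = 56.88 cm.
d_Ar = 160 − 56.88 = 103 cm.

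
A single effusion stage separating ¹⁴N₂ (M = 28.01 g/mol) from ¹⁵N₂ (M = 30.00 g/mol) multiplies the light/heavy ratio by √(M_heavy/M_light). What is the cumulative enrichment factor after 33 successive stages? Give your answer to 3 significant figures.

After 33 stages the ratio has grown by (√(30.00/28.01))^33 = (30.00/28.01)^(33/2).
= 1.07105^(33/2) = 3.10.

3.10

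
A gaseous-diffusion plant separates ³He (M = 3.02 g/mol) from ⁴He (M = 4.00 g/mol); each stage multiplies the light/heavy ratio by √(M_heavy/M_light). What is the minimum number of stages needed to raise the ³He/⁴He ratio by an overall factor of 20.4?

22

Per stage α = (4.00/3.02)^(1/2) = 1.32450^0.5, giving ln α = 0.1405.
Need α^N ≥ 20.4 ⇒ N ≥ ln(20.4) / ln α = 3.016 / 0.1405 = 21.46.
So at least 22 stages are needed.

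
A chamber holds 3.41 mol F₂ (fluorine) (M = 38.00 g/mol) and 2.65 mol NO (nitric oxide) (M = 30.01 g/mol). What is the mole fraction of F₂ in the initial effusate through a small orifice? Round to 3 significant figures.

0.533

Effusion rate of each component ∝ n_i/√M_i (partial pressure × 1/√M).
x_F₂(eff) = (n_F₂/√M_F₂) / (n_F₂/√M_F₂ + n_NO/√M_NO)
= (3.41/√38.00) / (3.41/√38.00 + 2.65/√30.01) = 0.5532/(0.5532 + 0.4837) = 0.533.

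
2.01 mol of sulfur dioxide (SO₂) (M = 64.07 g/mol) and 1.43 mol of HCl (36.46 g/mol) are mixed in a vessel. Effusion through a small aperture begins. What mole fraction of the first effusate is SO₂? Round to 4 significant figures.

0.5146

Rate_i ∝ x_i/√M_i (Graham's law weighted by mole fraction), so the effusate composition follows n_i/√M_i.
So x_SO₂ in the escaping gas = (n_SO₂/√M_SO₂) / Σ(n_i/√M_i)
= (2.01/√64.07) / (2.01/√64.07 + 1.43/√36.46) = 0.2511/(0.2511 + 0.2368) = 0.5146.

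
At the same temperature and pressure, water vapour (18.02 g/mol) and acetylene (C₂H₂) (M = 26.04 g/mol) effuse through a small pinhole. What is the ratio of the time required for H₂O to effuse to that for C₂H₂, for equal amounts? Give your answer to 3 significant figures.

Graham's law gives t_H₂O/t_C₂H₂ = √(M_H₂O/M_C₂H₂) = √(18.02/26.04) = √0.6920 = 0.832.

0.832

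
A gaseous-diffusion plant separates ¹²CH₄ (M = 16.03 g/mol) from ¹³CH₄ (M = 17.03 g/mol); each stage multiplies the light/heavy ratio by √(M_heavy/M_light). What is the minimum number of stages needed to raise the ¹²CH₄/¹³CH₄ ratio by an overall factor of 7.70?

Per stage α = (17.03/16.03)^(1/2) = 1.06238^0.5, giving ln α = 0.03026.
Need α^N ≥ 7.70 ⇒ N ≥ ln(7.70) / ln α = 2.041 / 0.03026 = 67.46.
So at least 68 stages are needed.

68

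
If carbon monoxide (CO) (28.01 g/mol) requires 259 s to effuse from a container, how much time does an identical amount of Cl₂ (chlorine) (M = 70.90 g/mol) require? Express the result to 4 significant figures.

412.1 s

Using Graham's law: t_Cl₂/t_CO = √(M_Cl₂/M_CO) = √(70.90/28.01) = √2.531 = 1.591.
So the time for Cl₂ is 259 × 1.591 = 412.1 s.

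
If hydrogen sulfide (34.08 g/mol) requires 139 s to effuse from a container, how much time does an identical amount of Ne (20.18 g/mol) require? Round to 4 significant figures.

107.0 s

Graham's law gives t_Ne/t_H₂S = √(M_Ne/M_H₂S) = √(20.18/34.08) = √0.5921 = 0.7695.
So the time for Ne is 139 × 0.7695 = 107.0 s.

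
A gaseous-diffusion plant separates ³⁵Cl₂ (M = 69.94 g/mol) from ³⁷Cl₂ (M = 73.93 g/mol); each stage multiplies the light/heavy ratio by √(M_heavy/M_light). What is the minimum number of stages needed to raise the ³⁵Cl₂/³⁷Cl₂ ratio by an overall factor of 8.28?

77

With α = √(73.93/69.94) per stage, ln α = ½ ln(1.05705) = 0.02774.
Need α^N ≥ 8.28 ⇒ N ≥ ln(8.28) / ln α = 2.114 / 0.02774 = 76.20.
So at least 77 stages are needed.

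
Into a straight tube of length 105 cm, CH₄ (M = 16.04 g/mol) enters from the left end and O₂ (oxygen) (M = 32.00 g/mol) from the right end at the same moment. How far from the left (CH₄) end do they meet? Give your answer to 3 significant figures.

The fronts meet when d_CH₄ + d_O₂ = L with d_CH₄/d_O₂ = √(M_O₂/M_CH₄) (Graham's law). Here √(M_O₂/M_CH₄) = √(32.00/16.04) = 1.412.
With d_CH₄ + d_O₂ = 105 cm, d_O₂ = 105/(1 + 1.412) = 43.52 cm.
d_CH₄ = 105 − 43.52 = 61.5 cm.

61.5 cm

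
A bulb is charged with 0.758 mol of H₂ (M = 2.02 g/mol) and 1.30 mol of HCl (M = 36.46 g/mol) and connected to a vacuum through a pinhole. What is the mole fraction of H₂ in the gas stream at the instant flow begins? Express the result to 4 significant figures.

0.7124

The effusion rate of species i is ∝ p_i/√M_i ∝ n_i/√M_i.
Mole fraction of H₂ in the effusate = (n_H₂/√M_H₂) / (n_H₂/√M_H₂ + n_HCl/√M_HCl)
= (0.758/√2.02) / (0.758/√2.02 + 1.30/√36.46) = 0.5333/(0.5333 + 0.2153) = 0.7124.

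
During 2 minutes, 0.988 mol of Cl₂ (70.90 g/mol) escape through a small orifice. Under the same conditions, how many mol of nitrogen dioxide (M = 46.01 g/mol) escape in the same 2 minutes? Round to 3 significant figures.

1.23 mol

Since effusion rate ∝ 1/√M, rate_NO₂/rate_Cl₂ = √(M_Cl₂/M_NO₂) = √(70.90/46.01) = √1.541 = 1.241.
So the amount for NO₂ is 0.988 × 1.241 = 1.23 mol.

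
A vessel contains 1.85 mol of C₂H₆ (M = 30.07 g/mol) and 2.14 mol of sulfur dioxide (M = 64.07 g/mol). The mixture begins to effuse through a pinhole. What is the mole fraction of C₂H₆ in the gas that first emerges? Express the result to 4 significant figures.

Effusion rate of each component ∝ n_i/√M_i (partial pressure × 1/√M).
Mole fraction of C₂H₆ in the effusate = (n_C₂H₆/√M_C₂H₆) / (n_C₂H₆/√M_C₂H₆ + n_SO₂/√M_SO₂)
= (1.85/√30.07) / (1.85/√30.07 + 2.14/√64.07) = 0.3374/(0.3374 + 0.2674) = 0.5579.

0.5579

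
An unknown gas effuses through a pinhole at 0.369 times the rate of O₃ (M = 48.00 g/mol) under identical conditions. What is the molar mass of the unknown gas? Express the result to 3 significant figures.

353 g/mol

By Graham's law, rate_X/rate_O₃ = √(M_O₃/M_X).
0.369 = √(48.00/M_X)
M_X = 48.00 / 0.369² = 48.00 / 0.1362 = 353 g/mol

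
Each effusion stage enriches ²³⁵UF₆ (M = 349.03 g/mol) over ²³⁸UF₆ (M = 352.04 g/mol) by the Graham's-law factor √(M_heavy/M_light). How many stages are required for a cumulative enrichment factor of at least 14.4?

622

Per stage α = (352.04/349.03)^(1/2) = 1.00862^0.5, giving ln α = 0.004293.
Need α^N ≥ 14.4 ⇒ N ≥ ln(14.4) / ln α = 2.667 / 0.004293 = 621.23.
So at least 622 stages are needed.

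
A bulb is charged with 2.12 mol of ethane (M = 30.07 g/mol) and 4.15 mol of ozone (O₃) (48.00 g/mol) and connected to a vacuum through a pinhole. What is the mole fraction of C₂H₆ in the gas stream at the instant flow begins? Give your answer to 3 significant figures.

Effusion rate of each component ∝ n_i/√M_i (partial pressure × 1/√M).
Mole fraction of C₂H₆ in the effusate = (n_C₂H₆/√M_C₂H₆) / (n_C₂H₆/√M_C₂H₆ + n_O₃/√M_O₃)
= (2.12/√30.07) / (2.12/√30.07 + 4.15/√48.00) = 0.3866/(0.3866 + 0.5990) = 0.392.

0.392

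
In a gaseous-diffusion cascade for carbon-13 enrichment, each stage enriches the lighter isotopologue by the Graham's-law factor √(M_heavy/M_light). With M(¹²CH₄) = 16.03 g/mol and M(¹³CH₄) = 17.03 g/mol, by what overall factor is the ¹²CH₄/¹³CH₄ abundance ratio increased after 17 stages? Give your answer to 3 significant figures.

1.67

After 17 stages the ratio has grown by (√(17.03/16.03))^17 = (17.03/16.03)^(17/2).
= 1.06238^(17/2) = 1.67.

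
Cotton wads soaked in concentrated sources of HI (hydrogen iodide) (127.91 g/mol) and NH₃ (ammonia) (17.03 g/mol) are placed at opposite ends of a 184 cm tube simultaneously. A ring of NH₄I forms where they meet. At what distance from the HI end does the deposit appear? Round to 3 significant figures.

49.2 cm

Graham's law gives d_HI/d_NH₃ = rate_HI/rate_NH₃ = √(M_NH₃/M_HI) = √(17.03/127.91) = 0.3649.
With d_HI + d_NH₃ = 184 cm, d_NH₃ = 184/(1 + 0.3649) = 134.8 cm.
d_HI = 184 − 134.8 = 49.2 cm.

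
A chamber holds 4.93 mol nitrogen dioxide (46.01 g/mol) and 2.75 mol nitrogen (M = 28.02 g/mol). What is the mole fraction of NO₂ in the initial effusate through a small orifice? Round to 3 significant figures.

0.583

Effusion rate of each component ∝ n_i/√M_i (partial pressure × 1/√M).
Mole fraction of NO₂ in the effusate = (n_NO₂/√M_NO₂) / (n_NO₂/√M_NO₂ + n_N₂/√M_N₂)
= (4.93/√46.01) / (4.93/√46.01 + 2.75/√28.02) = 0.7268/(0.7268 + 0.5195) = 0.583.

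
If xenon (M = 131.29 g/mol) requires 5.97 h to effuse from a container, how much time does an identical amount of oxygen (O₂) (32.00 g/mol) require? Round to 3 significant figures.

Graham's law gives t_O₂/t_Xe = √(M_O₂/M_Xe) = √(32.00/131.29) = √0.2437 = 0.4937.
So the time for O₂ is 5.97 × 0.4937 = 2.95 h.

2.95 h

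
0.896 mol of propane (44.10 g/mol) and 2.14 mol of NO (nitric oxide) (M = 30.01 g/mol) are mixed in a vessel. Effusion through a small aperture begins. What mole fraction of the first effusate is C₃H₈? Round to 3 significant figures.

0.257

Each component's effusion rate ∝ (its partial pressure)·(1/√M) ∝ n_i/√M_i.
Mole fraction of C₃H₈ in the effusate = (n_C₃H₈/√M_C₃H₈) / (n_C₃H₈/√M_C₃H₈ + n_NO/√M_NO)
= (0.896/√44.10) / (0.896/√44.10 + 2.14/√30.01) = 0.1349/(0.1349 + 0.3906) = 0.257.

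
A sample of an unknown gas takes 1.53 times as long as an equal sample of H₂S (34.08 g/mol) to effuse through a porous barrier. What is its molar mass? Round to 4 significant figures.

Graham's law gives t_X/t_H₂S = √(M_X/M_H₂S).
1.53 = √(M_X/34.08)
M_X = 34.08 × 1.53² = 34.08 × 2.341 = 79.78 g/mol

79.78 g/mol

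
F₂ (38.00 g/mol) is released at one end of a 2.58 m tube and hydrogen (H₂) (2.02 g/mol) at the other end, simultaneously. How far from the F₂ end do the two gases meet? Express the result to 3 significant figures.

0.483 m

The fronts meet when d_F₂ + d_H₂ = L with d_F₂/d_H₂ = √(M_H₂/M_F₂) (Graham's law). Here √(M_H₂/M_F₂) = √(2.02/38.00) = 0.2306.
With d_F₂ + d_H₂ = 2.58 m, d_H₂ = 2.58/(1 + 0.2306) = 2.097 m.
d_F₂ = 2.58 − 2.097 = 0.483 m.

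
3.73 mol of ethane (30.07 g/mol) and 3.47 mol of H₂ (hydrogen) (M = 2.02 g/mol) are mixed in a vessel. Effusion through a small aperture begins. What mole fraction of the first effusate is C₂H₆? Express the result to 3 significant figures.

0.218

Rate_i ∝ x_i/√M_i (Graham's law weighted by mole fraction), so the effusate composition follows n_i/√M_i.
Mole fraction of C₂H₆ in the effusate = (n_C₂H₆/√M_C₂H₆) / (n_C₂H₆/√M_C₂H₆ + n_H₂/√M_H₂)
= (3.73/√30.07) / (3.73/√30.07 + 3.47/√2.02) = 0.6802/(0.6802 + 2.441) = 0.218.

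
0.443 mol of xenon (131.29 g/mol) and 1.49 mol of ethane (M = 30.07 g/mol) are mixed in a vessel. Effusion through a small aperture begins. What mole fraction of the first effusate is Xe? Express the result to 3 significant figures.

0.125

Rate_i ∝ x_i/√M_i (Graham's law weighted by mole fraction), so the effusate composition follows n_i/√M_i.
x_Xe(eff) = (n_Xe/√M_Xe) / (n_Xe/√M_Xe + n_C₂H₆/√M_C₂H₆)
= (0.443/√131.29) / (0.443/√131.29 + 1.49/√30.07) = 0.03866/(0.03866 + 0.2717) = 0.125.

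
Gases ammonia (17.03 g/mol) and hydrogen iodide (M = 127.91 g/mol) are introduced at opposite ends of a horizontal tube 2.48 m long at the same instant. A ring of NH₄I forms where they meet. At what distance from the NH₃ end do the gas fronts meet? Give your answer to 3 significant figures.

1.82 m

The fronts meet when d_NH₃ + d_HI = L with d_NH₃/d_HI = √(M_HI/M_NH₃) (Graham's law). Here √(M_HI/M_NH₃) = √(127.91/17.03) = 2.741.
With d_NH₃ + d_HI = 2.48 m, d_HI = 2.48/(1 + 2.741) = 0.6630 m.
d_NH₃ = 2.48 − 0.6630 = 1.82 m.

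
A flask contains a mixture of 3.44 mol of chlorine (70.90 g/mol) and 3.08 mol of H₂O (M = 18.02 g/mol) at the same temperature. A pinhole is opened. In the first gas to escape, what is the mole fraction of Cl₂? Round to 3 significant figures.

0.360

Rate_i ∝ x_i/√M_i (Graham's law weighted by mole fraction), so the effusate composition follows n_i/√M_i.
x_Cl₂(eff) = (n_Cl₂/√M_Cl₂) / (n_Cl₂/√M_Cl₂ + n_H₂O/√M_H₂O)
= (3.44/√70.90) / (3.44/√70.90 + 3.08/√18.02) = 0.4085/(0.4085 + 0.7256) = 0.360.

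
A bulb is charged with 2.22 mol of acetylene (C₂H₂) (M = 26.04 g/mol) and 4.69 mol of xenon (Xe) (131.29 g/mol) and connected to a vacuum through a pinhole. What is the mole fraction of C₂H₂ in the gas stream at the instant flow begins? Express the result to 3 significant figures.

0.515

The effusion rate of species i is ∝ p_i/√M_i ∝ n_i/√M_i.
So x_C₂H₂ in the escaping gas = (n_C₂H₂/√M_C₂H₂) / Σ(n_i/√M_i)
= (2.22/√26.04) / (2.22/√26.04 + 4.69/√131.29) = 0.4350/(0.4350 + 0.4093) = 0.515.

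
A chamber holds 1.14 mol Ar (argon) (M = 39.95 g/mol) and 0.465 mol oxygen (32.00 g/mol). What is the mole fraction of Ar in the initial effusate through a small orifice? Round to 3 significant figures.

0.687

Each component's effusion rate ∝ (its partial pressure)·(1/√M) ∝ n_i/√M_i.
So x_Ar in the escaping gas = (n_Ar/√M_Ar) / Σ(n_i/√M_i)
= (1.14/√39.95) / (1.14/√39.95 + 0.465/√32.00) = 0.1804/(0.1804 + 0.08220) = 0.687.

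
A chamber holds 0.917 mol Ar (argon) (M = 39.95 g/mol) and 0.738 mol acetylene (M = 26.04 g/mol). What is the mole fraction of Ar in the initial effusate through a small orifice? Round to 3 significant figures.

Each component's effusion rate ∝ (its partial pressure)·(1/√M) ∝ n_i/√M_i.
x_Ar(eff) = (n_Ar/√M_Ar) / (n_Ar/√M_Ar + n_C₂H₂/√M_C₂H₂)
= (0.917/√39.95) / (0.917/√39.95 + 0.738/√26.04) = 0.1451/(0.1451 + 0.1446) = 0.501.

0.501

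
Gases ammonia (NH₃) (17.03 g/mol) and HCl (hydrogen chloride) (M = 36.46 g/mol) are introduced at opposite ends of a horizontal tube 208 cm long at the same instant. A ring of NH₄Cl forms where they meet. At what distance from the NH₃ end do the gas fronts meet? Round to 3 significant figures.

124 cm

Distances travelled in equal time are proportional to diffusion rates, so d_NH₃/d_HCl = √(M_HCl/M_NH₃) = √(36.46/17.03) = 1.463.
With d_NH₃ + d_HCl = 208 cm, d_HCl = 208/(1 + 1.463) = 84.44 cm.
d_NH₃ = 208 − 84.44 = 124 cm.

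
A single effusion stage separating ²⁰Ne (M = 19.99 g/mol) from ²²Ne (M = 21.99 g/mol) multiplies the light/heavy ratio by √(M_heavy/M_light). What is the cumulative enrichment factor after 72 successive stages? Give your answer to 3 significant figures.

After 72 stages the ratio has grown by (√(21.99/19.99))^72 = (21.99/19.99)^(72/2).
= 1.10005^36 = 31.0.

31.0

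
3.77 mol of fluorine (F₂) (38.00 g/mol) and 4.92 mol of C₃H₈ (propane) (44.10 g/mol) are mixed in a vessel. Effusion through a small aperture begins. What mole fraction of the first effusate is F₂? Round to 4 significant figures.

0.4522

The effusion rate of species i is ∝ p_i/√M_i ∝ n_i/√M_i.
So x_F₂ in the escaping gas = (n_F₂/√M_F₂) / Σ(n_i/√M_i)
= (3.77/√38.00) / (3.77/√38.00 + 4.92/√44.10) = 0.6116/(0.6116 + 0.7409) = 0.4522.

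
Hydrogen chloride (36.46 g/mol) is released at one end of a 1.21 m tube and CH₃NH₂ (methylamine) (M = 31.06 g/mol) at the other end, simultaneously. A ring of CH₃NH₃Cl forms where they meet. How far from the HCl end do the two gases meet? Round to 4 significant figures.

0.5808 m

Graham's law gives d_HCl/d_CH₃NH₂ = rate_HCl/rate_CH₃NH₂ = √(M_CH₃NH₂/M_HCl) = √(31.06/36.46) = 0.9230.
With d_HCl + d_CH₃NH₂ = 1.21 m, d_CH₃NH₂ = 1.21/(1 + 0.9230) = 0.6292 m.
d_HCl = 1.21 − 0.6292 = 0.5808 m.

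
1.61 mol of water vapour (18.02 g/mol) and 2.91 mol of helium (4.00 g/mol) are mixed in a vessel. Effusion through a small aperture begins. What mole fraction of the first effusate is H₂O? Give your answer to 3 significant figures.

0.207

Effusion rate of each component ∝ n_i/√M_i (partial pressure × 1/√M).
Mole fraction of H₂O in the effusate = (n_H₂O/√M_H₂O) / (n_H₂O/√M_H₂O + n_He/√M_He)
= (1.61/√18.02) / (1.61/√18.02 + 2.91/√4.00) = 0.3793/(0.3793 + 1.455) = 0.207.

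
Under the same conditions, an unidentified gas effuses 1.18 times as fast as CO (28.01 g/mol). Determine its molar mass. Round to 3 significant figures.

20.1 g/mol

By Graham's law, rate_X/rate_CO = √(M_CO/M_X).
1.18 = √(28.01/M_X)
M_X = 28.01 / 1.18² = 28.01 / 1.392 = 20.1 g/mol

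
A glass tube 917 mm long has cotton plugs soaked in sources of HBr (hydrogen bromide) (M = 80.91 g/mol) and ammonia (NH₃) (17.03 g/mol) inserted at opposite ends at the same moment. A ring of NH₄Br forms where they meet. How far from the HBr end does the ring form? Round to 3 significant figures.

In equal time, each gas travels a distance ∝ its rate ∝ 1/√M, so d_HBr/d_NH₃ = √(M_NH₃/M_HBr) = √(17.03/80.91) = 0.4588.
With d_HBr + d_NH₃ = 917 mm, d_NH₃ = 917/(1 + 0.4588) = 628.6 mm.
d_HBr = 917 − 628.6 = 288 mm.

288 mm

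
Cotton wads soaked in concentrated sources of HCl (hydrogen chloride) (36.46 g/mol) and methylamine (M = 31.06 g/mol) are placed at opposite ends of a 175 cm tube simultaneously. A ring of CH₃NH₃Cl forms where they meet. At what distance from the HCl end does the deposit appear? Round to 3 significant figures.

Graham's law gives d_HCl/d_CH₃NH₂ = rate_HCl/rate_CH₃NH₂ = √(M_CH₃NH₂/M_HCl) = √(31.06/36.46) = 0.9230.
With d_HCl + d_CH₃NH₂ = 175 cm, d_CH₃NH₂ = 175/(1 + 0.9230) = 91.00 cm.
d_HCl = 175 − 91.00 = 84.0 cm.

84.0 cm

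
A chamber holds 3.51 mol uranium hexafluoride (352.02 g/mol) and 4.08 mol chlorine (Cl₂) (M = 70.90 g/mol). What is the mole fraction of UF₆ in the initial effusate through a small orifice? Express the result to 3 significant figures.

0.279

Rate_i ∝ x_i/√M_i (Graham's law weighted by mole fraction), so the effusate composition follows n_i/√M_i.
x_UF₆(eff) = (n_UF₆/√M_UF₆) / (n_UF₆/√M_UF₆ + n_Cl₂/√M_Cl₂)
= (3.51/√352.02) / (3.51/√352.02 + 4.08/√70.90) = 0.1871/(0.1871 + 0.4845) = 0.279.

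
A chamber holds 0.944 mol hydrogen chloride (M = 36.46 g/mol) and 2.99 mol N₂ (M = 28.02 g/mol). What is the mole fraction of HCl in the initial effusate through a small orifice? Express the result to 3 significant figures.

0.217

Rate_i ∝ x_i/√M_i (Graham's law weighted by mole fraction), so the effusate composition follows n_i/√M_i.
x_HCl(eff) = (n_HCl/√M_HCl) / (n_HCl/√M_HCl + n_N₂/√M_N₂)
= (0.944/√36.46) / (0.944/√36.46 + 2.99/√28.02) = 0.1563/(0.1563 + 0.5649) = 0.217.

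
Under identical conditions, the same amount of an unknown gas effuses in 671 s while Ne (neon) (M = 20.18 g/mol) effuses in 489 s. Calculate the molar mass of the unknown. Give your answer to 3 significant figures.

Graham's law gives t_X/t_Ne = √(M_X/M_Ne).
671/489 = 1.372 = √(M_X/20.18)
M_X = 20.18 × 1.372² = 20.18 × 1.883 = 38.0 g/mol

38.0 g/mol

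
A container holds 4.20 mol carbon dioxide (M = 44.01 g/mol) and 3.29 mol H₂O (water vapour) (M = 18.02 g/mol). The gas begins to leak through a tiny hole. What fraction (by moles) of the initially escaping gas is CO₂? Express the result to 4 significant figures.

0.4496

Effusion rate of each component ∝ n_i/√M_i (partial pressure × 1/√M).
x_CO₂(eff) = (n_CO₂/√M_CO₂) / (n_CO₂/√M_CO₂ + n_H₂O/√M_H₂O)
= (4.20/√44.01) / (4.20/√44.01 + 3.29/√18.02) = 0.6331/(0.6331 + 0.7750) = 0.4496.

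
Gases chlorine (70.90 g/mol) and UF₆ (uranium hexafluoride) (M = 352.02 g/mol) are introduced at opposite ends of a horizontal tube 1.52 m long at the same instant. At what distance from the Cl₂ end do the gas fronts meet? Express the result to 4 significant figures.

In equal time, each gas travels a distance ∝ its rate ∝ 1/√M, so d_Cl₂/d_UF₆ = √(M_UF₆/M_Cl₂) = √(352.02/70.90) = 2.228.
With d_Cl₂ + d_UF₆ = 1.52 m, d_UF₆ = 1.52/(1 + 2.228) = 0.4708 m.
d_Cl₂ = 1.52 − 0.4708 = 1.049 m.

1.049 m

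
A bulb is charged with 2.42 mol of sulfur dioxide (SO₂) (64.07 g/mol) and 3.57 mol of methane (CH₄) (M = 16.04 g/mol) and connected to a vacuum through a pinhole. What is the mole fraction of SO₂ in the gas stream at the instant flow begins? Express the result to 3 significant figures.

0.253

Effusion rate of each component ∝ n_i/√M_i (partial pressure × 1/√M).
So x_SO₂ in the escaping gas = (n_SO₂/√M_SO₂) / Σ(n_i/√M_i)
= (2.42/√64.07) / (2.42/√64.07 + 3.57/√16.04) = 0.3023/(0.3023 + 0.8914) = 0.253.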